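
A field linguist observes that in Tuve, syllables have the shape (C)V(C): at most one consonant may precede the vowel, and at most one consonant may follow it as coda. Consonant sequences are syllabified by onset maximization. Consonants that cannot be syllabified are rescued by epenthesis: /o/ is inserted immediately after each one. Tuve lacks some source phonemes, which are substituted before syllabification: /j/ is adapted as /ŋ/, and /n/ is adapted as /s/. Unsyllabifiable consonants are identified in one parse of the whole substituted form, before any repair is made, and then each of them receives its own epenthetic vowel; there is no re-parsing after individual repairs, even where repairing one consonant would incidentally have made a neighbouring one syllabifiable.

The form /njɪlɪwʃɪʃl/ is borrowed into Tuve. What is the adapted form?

soŋɪlɪwʃɪʃlo

Substitution: /n/ → /s/, /j/ → /ŋ/, giving /sŋɪlɪwʃɪʃl/.
Under (C)V(C), the unsyllabifiable consonants are /s/, /l/ (at most one coda consonant is licensed; onsets are limited to one consonant).
Epenthesis after each stranded consonant: /s/ → /so/, /l/ → /lo/.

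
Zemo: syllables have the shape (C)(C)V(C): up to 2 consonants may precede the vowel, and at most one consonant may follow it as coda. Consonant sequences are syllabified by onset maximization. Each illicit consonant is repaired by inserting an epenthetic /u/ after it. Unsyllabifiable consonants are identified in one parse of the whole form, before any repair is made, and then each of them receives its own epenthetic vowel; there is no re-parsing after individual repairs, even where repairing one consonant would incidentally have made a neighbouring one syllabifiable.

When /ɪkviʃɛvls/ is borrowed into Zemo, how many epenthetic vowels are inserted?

The unsyllabifiable consonants are /l/, /s/; each receives one epenthetic vowel.

2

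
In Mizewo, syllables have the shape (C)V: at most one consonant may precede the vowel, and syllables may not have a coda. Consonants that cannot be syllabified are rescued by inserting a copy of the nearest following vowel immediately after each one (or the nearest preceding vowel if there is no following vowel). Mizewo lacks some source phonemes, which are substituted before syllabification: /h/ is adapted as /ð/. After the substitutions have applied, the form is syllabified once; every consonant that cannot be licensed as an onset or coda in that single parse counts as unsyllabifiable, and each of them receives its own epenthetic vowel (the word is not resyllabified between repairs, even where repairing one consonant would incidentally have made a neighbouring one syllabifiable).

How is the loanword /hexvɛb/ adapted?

Substitution: /h/ → /ð/, giving /ðexvɛb/.
Syllabifying with onset maximization leaves /x/, /b/ stranded (no codas are permitted; onsets are limited to one consonant).
Inserting the epenthetic vowel yields /x/ → /xɛ/, /b/ → /bɛ/.

ðexɛvɛbɛ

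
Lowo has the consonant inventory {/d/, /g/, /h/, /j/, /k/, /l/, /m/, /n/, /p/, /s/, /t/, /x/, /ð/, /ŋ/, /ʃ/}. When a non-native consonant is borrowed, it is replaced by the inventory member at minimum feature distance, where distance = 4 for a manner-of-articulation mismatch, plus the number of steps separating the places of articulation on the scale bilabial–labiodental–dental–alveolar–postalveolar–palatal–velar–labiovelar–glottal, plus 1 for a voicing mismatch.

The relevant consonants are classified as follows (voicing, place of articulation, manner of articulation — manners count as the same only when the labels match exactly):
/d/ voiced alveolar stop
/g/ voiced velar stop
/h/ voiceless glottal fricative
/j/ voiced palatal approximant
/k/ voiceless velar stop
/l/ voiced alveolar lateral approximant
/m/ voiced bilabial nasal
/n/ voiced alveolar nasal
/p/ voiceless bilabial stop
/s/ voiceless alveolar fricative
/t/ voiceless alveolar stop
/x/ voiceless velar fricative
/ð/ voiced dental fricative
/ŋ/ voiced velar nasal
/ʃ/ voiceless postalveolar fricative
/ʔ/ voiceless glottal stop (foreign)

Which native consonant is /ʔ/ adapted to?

k

/k/ is closest: same manner (stop), place distance 2 (glottal→velar), same voicing; total 2. Next closest is /g/ at distance 3.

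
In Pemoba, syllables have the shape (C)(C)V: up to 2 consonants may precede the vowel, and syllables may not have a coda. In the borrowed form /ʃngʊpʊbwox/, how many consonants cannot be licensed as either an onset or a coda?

Syllabifying with onset maximization leaves /ʃ/, /x/ stranded (no codas are permitted; onsets may contain at most 2 consonants).

2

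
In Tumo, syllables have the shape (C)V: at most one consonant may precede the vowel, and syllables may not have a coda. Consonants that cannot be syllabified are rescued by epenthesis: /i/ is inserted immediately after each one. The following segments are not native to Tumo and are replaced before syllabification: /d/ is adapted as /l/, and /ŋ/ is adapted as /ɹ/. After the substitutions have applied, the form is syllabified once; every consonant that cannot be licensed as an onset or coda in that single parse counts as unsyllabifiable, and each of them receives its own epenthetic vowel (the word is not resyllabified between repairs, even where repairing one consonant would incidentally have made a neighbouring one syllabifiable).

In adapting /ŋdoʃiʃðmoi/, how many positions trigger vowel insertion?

3

After substitution the input is /ɹloʃiʃðmoi/.
The unsyllabifiable consonants are /ɹ/, /ʃ/, /ð/; each receives one epenthetic vowel.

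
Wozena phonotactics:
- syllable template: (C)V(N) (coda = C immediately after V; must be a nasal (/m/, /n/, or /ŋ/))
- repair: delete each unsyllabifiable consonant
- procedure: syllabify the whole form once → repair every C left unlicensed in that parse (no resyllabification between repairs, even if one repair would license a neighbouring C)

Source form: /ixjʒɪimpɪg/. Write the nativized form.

The consonants /x/, /j/, /g/ cannot be parsed into a legal (C)V(N) syllable (only a nasal (/m/, /n/, or /ŋ/) is licensed in coda position; onsets are limited to one consonant).
Each unlicensed consonant is deleted: /x/, /j/, /g/.

iʒɪimpɪ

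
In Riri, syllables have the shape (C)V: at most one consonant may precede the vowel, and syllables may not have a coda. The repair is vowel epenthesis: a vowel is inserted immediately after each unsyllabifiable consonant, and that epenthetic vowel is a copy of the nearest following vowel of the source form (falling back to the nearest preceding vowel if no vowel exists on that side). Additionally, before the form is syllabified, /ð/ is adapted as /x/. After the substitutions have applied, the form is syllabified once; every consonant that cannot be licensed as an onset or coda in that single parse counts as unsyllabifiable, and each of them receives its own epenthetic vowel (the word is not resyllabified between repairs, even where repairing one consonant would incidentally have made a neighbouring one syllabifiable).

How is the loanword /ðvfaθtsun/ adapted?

Substitution: /ð/ → /x/, giving /xvfaθtsun/.
The consonants /x/, /v/, /θ/, /t/, /n/ cannot be parsed into a legal (C)V syllable (no codas are permitted; onsets are limited to one consonant).
Epenthesis after each stranded consonant: /x/ → /xa/, /v/ → /va/, /θ/ → /θu/, /t/ → /tu/, /n/ → /nu/.

xavafaθutusunu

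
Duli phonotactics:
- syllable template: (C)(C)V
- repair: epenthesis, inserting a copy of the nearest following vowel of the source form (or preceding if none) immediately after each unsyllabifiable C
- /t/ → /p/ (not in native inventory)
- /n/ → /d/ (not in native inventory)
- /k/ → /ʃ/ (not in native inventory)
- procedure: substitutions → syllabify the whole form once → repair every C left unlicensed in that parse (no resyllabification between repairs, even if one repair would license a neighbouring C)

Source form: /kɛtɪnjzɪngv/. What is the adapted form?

ʃɛpɪdɪjzɪdɪgɪvɪ

Substitution: /k/ → /ʃ/, /t/ → /p/, /n/ → /d/, giving /ʃɛpɪdjzɪdgv/.
Syllabifying with onset maximization leaves /d/, /d/, /g/, /v/ stranded (no codas are permitted; onsets may contain at most 2 consonants).
Epenthesis after each stranded consonant: /d/ → /dɪ/, /d/ → /dɪ/, /g/ → /gɪ/, /v/ → /vɪ/.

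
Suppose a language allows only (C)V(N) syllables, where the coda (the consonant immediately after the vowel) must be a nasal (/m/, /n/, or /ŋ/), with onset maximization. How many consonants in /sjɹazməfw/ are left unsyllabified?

Under (C)V(N), the unsyllabifiable consonants are /s/, /j/, /z/, /f/, /w/ (only a nasal (/m/, /n/, or /ŋ/) is licensed in coda position; onsets are limited to one consonant).

5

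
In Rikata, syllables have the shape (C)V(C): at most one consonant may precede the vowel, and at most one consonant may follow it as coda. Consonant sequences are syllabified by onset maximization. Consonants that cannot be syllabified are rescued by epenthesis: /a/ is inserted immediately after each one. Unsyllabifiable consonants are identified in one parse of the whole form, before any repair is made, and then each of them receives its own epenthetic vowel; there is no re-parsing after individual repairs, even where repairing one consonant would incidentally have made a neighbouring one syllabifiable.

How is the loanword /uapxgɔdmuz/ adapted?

uapxagɔdmuz

The consonants /x/ cannot be parsed into a legal (C)V(C) syllable (at most one coda consonant is licensed; onsets are limited to one consonant).
Each unlicensed consonant becomes the onset of a new syllable: /x/ → /xa/.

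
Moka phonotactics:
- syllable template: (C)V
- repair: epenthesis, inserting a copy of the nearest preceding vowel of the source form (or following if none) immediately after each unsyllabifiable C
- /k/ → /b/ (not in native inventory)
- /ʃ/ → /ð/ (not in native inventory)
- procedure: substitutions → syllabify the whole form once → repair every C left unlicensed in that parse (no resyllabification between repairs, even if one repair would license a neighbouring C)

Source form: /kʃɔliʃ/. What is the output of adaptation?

bɔðɔliði

Substitution: /k/ → /b/, /ʃ/ → /ð/, giving /bðɔlið/.
Syllabifying with onset maximization leaves /b/, /ð/ stranded (no codas are permitted; onsets are limited to one consonant).
Each unlicensed consonant becomes the onset of a new syllable: /b/ → /bɔ/, /ð/ → /ði/.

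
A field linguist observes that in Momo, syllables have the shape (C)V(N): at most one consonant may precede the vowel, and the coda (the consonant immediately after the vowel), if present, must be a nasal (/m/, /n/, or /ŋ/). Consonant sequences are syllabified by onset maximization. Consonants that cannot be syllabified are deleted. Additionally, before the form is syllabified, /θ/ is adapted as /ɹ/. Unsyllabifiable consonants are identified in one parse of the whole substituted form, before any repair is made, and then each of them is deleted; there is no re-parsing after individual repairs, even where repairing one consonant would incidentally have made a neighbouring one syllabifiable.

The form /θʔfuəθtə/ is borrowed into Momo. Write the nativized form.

fuətə

Substitution: /θ/ → /ɹ/, giving /ɹʔfuəɹtə/.
The consonants /ɹ/, /ʔ/, /ɹ/ cannot be parsed into a legal (C)V(N) syllable (only a nasal (/m/, /n/, or /ŋ/) is licensed in coda position; onsets are limited to one consonant).
Deleting the stranded consonants removes /ɹ/, /ʔ/, /ɹ/.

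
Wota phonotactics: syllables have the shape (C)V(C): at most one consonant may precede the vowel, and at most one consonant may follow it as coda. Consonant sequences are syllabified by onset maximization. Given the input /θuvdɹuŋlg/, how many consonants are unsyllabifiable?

3

Syllabifying with onset maximization leaves /d/, /l/, /g/ stranded (at most one coda consonant is licensed; onsets are limited to one consonant).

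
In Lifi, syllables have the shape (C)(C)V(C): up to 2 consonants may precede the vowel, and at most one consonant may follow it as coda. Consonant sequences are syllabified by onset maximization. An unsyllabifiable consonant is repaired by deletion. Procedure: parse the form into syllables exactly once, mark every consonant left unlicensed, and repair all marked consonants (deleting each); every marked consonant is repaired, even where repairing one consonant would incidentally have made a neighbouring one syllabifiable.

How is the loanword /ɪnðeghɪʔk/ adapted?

The consonants /k/ cannot be parsed into a legal (C)(C)V(C) syllable (at most one coda consonant is licensed; onsets may contain at most 2 consonants).
Each unlicensed consonant is deleted: /k/.

ɪnðeghɪʔ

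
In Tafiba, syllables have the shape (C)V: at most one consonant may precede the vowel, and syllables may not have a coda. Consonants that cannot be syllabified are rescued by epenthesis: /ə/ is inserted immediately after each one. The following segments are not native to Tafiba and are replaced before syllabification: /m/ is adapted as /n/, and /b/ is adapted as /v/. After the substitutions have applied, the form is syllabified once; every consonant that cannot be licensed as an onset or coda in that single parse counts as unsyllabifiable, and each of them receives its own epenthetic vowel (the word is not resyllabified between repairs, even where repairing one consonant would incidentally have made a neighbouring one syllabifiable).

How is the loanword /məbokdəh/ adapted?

nəvokədəhə

Substitution: /m/ → /n/, /b/ → /v/, giving /nəvokdəh/.
Syllabifying with onset maximization leaves /k/, /h/ stranded (no codas are permitted; onsets are limited to one consonant).
Inserting the epenthetic vowel yields /k/ → /kə/, /h/ → /hə/.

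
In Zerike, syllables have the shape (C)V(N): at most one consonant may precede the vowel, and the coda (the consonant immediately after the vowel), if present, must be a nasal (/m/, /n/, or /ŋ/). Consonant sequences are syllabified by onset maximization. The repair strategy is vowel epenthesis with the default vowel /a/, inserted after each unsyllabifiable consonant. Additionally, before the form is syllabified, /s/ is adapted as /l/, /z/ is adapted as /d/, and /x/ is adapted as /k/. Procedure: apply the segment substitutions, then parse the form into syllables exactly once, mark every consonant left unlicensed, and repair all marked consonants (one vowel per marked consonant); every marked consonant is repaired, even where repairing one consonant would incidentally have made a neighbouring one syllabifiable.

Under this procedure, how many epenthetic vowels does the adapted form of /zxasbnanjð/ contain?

After substitution the input is /dkalbnanjð/.
The unsyllabifiable consonants are /d/, /l/, /b/, /j/, /ð/; each receives one epenthetic vowel.

5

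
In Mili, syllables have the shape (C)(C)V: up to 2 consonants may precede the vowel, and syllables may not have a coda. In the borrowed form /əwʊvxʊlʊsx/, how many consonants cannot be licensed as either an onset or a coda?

2

The consonants /s/, /x/ cannot be parsed into a legal (C)(C)V syllable (no codas are permitted; onsets may contain at most 2 consonants).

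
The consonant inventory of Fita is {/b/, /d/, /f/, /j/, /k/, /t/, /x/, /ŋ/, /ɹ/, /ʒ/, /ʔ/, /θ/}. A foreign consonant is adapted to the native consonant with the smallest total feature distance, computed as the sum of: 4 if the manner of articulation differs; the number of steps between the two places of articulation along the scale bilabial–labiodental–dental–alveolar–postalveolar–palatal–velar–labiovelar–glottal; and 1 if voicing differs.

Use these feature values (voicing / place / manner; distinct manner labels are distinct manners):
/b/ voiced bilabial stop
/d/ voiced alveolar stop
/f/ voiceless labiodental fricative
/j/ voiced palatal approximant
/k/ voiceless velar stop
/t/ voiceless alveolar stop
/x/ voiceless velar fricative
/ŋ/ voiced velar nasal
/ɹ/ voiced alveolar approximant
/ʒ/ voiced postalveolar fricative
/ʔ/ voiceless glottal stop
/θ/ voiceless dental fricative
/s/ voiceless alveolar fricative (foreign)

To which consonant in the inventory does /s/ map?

/θ/ is closest: same manner (fricative), place distance 1 (alveolar→dental), same voicing; total 1. Next closest is /f/ at distance 2.

θ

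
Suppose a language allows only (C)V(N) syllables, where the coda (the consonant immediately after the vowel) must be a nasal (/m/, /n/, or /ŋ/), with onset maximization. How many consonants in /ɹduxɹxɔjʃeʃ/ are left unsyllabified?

5

The consonants /ɹ/, /x/, /ɹ/, /j/, /ʃ/ cannot be parsed into a legal (C)V(N) syllable (only a nasal (/m/, /n/, or /ŋ/) is licensed in coda position; onsets are limited to one consonant).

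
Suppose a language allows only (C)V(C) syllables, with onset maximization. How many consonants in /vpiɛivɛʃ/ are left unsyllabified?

1

The consonants /v/ cannot be parsed into a legal (C)V(C) syllable (at most one coda consonant is licensed; onsets are limited to one consonant).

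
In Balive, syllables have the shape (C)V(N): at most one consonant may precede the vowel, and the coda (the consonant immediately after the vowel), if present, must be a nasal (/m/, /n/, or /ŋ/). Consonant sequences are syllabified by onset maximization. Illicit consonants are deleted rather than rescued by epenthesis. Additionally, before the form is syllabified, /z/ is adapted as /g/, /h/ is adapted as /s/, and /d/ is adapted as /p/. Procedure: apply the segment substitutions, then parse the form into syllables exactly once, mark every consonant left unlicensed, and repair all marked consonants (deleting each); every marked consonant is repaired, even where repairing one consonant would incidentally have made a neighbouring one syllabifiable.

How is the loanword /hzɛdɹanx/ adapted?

gɛɹan

Substitution: /h/ → /s/, /z/ → /g/, /d/ → /p/, giving /sgɛpɹanx/.
Under (C)V(N), the unsyllabifiable consonants are /s/, /p/, /x/ (only a nasal (/m/, /n/, or /ŋ/) is licensed in coda position; onsets are limited to one consonant).
Deleting the stranded consonants removes /s/, /p/, /x/.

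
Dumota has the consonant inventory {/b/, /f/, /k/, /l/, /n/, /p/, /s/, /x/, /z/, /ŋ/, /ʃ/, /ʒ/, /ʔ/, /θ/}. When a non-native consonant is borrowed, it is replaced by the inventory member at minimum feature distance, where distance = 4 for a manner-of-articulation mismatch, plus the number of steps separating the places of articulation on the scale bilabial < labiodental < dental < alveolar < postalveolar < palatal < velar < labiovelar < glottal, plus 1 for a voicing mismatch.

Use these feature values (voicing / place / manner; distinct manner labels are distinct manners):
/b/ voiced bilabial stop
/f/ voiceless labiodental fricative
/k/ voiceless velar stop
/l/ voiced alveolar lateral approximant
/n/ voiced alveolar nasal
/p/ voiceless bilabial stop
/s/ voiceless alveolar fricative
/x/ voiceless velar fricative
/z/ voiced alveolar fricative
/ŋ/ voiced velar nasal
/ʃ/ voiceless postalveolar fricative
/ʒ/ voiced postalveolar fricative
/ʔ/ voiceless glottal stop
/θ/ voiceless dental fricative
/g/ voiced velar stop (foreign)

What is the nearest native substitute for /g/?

k

/k/ is closest: same manner (stop), place distance 0 (velar→velar), voicing differs (+1); total 1. Next closest is /ʔ/ at distance 3.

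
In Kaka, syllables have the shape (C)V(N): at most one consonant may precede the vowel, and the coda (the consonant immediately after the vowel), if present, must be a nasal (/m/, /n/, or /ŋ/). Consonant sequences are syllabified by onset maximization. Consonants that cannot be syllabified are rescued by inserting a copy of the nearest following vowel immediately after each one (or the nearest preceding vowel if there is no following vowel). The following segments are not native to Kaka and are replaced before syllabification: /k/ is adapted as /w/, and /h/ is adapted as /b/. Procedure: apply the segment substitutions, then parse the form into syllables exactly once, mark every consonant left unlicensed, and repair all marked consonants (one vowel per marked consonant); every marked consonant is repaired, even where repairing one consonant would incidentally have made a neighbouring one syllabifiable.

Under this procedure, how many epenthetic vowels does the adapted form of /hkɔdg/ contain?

3

After substitution the input is /bwɔdg/.
The unsyllabifiable consonants are /b/, /d/, /g/; each receives one epenthetic vowel.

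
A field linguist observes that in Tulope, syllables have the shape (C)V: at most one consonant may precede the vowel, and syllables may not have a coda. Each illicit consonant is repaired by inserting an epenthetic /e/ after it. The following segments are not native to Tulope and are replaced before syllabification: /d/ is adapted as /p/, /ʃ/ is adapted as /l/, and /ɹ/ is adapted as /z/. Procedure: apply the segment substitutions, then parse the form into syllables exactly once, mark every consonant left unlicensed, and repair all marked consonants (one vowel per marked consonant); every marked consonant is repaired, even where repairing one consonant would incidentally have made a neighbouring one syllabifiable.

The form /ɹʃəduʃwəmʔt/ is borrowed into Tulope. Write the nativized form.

Substitution: /ɹ/ → /z/, /ʃ/ → /l/, /d/ → /p/, giving /zləpulwəmʔt/.
Syllabifying with onset maximization leaves /z/, /l/, /m/, /ʔ/, /t/ stranded (no codas are permitted; onsets are limited to one consonant).
Epenthesis after each stranded consonant: /z/ → /ze/, /l/ → /le/, /m/ → /me/, /ʔ/ → /ʔe/, /t/ → /te/.

zeləpulewəmeʔete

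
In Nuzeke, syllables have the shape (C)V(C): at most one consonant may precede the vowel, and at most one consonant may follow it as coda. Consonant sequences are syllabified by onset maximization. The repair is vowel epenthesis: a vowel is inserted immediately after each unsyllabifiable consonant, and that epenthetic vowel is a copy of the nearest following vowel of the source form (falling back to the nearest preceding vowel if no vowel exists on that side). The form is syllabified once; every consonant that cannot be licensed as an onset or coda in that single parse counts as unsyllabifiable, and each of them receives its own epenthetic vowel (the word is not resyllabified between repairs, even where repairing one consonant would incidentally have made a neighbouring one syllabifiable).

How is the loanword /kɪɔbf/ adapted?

Under (C)V(C), the unsyllabifiable consonants are /f/ (at most one coda consonant is licensed; onsets are limited to one consonant).
Epenthesis after each stranded consonant: /f/ → /fɔ/.

kɪɔbfɔ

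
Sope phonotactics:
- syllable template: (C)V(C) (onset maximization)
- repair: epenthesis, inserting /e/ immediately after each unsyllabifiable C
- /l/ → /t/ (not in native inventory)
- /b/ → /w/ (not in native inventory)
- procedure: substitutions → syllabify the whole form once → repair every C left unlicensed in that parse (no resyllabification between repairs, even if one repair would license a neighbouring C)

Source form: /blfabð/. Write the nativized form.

Substitution: /b/ → /w/, /l/ → /t/, giving /wtfawð/.
The consonants /w/, /t/, /ð/ cannot be parsed into a legal (C)V(C) syllable (at most one coda consonant is licensed; onsets are limited to one consonant).
Epenthesis after each stranded consonant: /w/ → /we/, /t/ → /te/, /ð/ → /ðe/.

wetefawðe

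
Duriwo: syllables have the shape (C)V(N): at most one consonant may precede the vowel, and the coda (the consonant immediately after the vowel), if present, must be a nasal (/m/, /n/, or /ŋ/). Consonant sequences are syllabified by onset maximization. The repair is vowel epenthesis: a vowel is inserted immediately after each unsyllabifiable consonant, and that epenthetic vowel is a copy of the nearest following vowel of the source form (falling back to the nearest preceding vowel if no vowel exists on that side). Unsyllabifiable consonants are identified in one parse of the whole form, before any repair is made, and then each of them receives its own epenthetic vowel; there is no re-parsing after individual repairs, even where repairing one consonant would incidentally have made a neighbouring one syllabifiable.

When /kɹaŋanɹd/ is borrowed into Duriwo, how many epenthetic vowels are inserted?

3

The unsyllabifiable consonants are /k/, /ɹ/, /d/; each receives one epenthetic vowel.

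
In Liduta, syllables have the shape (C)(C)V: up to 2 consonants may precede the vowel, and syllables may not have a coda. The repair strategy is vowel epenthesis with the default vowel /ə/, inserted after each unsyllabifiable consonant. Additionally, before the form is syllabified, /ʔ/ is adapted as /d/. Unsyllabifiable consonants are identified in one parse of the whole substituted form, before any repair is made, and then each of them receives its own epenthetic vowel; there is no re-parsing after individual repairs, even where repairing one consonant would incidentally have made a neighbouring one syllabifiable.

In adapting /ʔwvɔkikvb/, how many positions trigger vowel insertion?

After substitution the input is /dwvɔkikvb/.
The unsyllabifiable consonants are /d/, /k/, /v/, /b/; each receives one epenthetic vowel.

4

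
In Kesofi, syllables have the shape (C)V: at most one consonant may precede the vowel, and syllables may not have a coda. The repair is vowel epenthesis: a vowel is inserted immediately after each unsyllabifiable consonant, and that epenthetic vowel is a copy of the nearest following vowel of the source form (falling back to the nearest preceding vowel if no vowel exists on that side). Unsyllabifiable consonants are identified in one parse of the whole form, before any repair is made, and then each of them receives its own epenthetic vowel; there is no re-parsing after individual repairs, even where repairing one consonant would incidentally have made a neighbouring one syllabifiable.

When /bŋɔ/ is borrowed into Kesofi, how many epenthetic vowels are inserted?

The unsyllabifiable consonants are /b/; each receives one epenthetic vowel.

1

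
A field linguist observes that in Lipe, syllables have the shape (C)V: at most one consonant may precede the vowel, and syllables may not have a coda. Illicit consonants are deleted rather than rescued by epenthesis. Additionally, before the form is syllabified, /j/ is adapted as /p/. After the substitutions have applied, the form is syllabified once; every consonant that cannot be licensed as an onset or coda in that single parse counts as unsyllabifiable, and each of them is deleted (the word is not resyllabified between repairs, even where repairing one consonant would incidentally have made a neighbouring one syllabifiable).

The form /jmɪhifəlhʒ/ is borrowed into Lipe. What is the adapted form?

Substitution: /j/ → /p/, giving /pmɪhifəlhʒ/.
Syllabifying with onset maximization leaves /p/, /l/, /h/, /ʒ/ stranded (no codas are permitted; onsets are limited to one consonant).
Each unlicensed consonant is deleted: /p/, /l/, /h/, /ʒ/.

mɪhifə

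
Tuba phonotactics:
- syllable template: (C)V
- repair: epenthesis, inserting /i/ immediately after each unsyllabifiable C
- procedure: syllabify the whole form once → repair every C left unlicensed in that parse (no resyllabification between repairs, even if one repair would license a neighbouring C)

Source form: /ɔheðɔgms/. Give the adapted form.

Syllabifying with onset maximization leaves /g/, /m/, /s/ stranded (no codas are permitted; onsets are limited to one consonant).
Inserting the epenthetic vowel yields /g/ → /gi/, /m/ → /mi/, /s/ → /si/.

ɔheðɔgimisi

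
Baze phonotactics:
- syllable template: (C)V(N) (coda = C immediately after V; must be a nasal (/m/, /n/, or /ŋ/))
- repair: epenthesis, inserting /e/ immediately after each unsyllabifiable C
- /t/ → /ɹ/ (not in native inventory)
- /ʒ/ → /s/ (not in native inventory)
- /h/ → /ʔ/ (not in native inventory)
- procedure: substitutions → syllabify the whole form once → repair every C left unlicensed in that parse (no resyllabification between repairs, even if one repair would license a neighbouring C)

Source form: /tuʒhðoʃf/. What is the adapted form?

ɹuseʔeðoʃefe

Substitution: /t/ → /ɹ/, /ʒ/ → /s/, /h/ → /ʔ/, giving /ɹusʔðoʃf/.
Syllabifying with onset maximization leaves /s/, /ʔ/, /ʃ/, /f/ stranded (only a nasal (/m/, /n/, or /ŋ/) is licensed in coda position; onsets are limited to one consonant).
Each unlicensed consonant becomes the onset of a new syllable: /s/ → /se/, /ʔ/ → /ʔe/, /ʃ/ → /ʃe/, /f/ → /fe/.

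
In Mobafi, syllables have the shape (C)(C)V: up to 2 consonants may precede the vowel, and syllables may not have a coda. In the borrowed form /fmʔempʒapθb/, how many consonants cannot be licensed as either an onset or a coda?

Under (C)(C)V, the unsyllabifiable consonants are /f/, /m/, /p/, /θ/, /b/ (no codas are permitted; onsets may contain at most 2 consonants).

5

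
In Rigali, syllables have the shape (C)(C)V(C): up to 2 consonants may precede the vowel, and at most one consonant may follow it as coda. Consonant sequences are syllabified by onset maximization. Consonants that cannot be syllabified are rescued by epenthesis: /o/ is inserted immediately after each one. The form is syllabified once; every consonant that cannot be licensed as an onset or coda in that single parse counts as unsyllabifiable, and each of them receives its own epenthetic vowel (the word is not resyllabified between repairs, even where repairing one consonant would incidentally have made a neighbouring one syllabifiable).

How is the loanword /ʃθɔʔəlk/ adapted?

ʃθɔʔəlko

The consonants /k/ cannot be parsed into a legal (C)(C)V(C) syllable (at most one coda consonant is licensed; onsets may contain at most 2 consonants).
Each unlicensed consonant becomes the onset of a new syllable: /k/ → /ko/.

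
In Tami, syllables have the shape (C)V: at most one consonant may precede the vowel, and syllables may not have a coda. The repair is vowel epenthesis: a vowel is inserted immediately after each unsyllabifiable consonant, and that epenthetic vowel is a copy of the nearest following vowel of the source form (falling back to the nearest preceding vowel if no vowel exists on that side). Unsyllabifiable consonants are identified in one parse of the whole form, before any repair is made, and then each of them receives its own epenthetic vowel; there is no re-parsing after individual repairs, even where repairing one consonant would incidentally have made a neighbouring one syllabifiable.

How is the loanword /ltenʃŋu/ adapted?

letenuʃuŋu

Syllabifying with onset maximization leaves /l/, /n/, /ʃ/ stranded (no codas are permitted; onsets are limited to one consonant).
Inserting the epenthetic vowel yields /l/ → /le/, /n/ → /nu/, /ʃ/ → /ʃu/.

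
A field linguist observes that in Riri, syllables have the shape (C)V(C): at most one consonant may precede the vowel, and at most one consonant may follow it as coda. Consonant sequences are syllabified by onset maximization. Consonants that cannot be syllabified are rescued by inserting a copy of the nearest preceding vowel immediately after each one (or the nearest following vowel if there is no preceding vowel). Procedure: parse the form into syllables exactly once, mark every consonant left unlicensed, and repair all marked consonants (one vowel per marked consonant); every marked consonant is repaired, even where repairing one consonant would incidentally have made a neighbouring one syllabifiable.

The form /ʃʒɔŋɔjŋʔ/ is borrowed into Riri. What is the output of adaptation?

Syllabifying with onset maximization leaves /ʃ/, /ŋ/, /ʔ/ stranded (at most one coda consonant is licensed; onsets are limited to one consonant).
Epenthesis after each stranded consonant: /ʃ/ → /ʃɔ/, /ŋ/ → /ŋɔ/, /ʔ/ → /ʔɔ/.

ʃɔʒɔŋɔjŋɔʔɔ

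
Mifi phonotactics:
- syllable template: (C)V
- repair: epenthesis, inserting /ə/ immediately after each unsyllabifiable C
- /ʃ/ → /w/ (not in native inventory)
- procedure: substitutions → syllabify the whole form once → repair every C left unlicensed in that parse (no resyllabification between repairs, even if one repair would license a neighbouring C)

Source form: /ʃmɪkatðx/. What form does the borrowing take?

Substitution: /ʃ/ → /w/, giving /wmɪkatðx/.
Under (C)V, the unsyllabifiable consonants are /w/, /t/, /ð/, /x/ (no codas are permitted; onsets are limited to one consonant).
Epenthesis after each stranded consonant: /w/ → /wə/, /t/ → /tə/, /ð/ → /ðə/, /x/ → /xə/.

wəmɪkatəðəxə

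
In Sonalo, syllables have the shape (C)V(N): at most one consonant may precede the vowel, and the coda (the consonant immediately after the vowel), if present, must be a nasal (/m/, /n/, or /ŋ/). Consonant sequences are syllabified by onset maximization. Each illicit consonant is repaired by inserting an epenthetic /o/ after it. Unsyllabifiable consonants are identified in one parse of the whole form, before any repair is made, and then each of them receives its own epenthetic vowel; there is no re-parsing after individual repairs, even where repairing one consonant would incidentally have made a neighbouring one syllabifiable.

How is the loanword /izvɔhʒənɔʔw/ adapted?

izovɔhoʒənɔʔowo

Under (C)V(N), the unsyllabifiable consonants are /z/, /h/, /ʔ/, /w/ (only a nasal (/m/, /n/, or /ŋ/) is licensed in coda position; onsets are limited to one consonant).
Epenthesis after each stranded consonant: /z/ → /zo/, /h/ → /ho/, /ʔ/ → /ʔo/, /w/ → /wo/.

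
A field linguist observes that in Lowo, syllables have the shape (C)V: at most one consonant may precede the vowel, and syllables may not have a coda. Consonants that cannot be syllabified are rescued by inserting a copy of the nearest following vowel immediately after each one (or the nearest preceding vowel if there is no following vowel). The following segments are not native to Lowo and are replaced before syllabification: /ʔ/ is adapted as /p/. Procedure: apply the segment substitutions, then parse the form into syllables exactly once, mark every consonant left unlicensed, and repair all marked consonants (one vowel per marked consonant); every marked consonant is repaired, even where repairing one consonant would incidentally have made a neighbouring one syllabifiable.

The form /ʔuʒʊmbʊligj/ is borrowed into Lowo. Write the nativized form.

puʒʊmʊbʊligiji

Substitution: /ʔ/ → /p/, giving /puʒʊmbʊligj/.
Under (C)V, the unsyllabifiable consonants are /m/, /g/, /j/ (no codas are permitted; onsets are limited to one consonant).
Each unlicensed consonant becomes the onset of a new syllable: /m/ → /mʊ/, /g/ → /gi/, /j/ → /ji/.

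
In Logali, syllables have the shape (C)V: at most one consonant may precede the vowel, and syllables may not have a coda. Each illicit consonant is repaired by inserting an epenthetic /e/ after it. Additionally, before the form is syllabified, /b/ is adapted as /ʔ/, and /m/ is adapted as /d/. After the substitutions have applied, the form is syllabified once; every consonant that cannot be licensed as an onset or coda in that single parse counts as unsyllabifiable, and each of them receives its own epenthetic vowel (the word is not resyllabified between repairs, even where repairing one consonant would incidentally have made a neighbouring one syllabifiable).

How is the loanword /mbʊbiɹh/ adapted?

deʔʊʔiɹehe

Substitution: /m/ → /d/, /b/ → /ʔ/, giving /dʔʊʔiɹh/.
The consonants /d/, /ɹ/, /h/ cannot be parsed into a legal (C)V syllable (no codas are permitted; onsets are limited to one consonant).
Inserting the epenthetic vowel yields /d/ → /de/, /ɹ/ → /ɹe/, /h/ → /he/.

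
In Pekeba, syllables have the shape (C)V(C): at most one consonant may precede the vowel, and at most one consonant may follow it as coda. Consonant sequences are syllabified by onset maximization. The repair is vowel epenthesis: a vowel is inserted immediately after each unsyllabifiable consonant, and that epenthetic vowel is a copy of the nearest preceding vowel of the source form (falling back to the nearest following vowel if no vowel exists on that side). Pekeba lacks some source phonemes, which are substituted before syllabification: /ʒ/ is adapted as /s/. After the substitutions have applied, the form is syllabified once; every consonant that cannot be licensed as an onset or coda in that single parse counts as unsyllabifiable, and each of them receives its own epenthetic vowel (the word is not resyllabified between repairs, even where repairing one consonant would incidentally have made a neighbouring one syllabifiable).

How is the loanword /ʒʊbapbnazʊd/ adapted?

sʊbapbanazʊd

Substitution: /ʒ/ → /s/, giving /sʊbapbnazʊd/.
The consonants /b/ cannot be parsed into a legal (C)V(C) syllable (at most one coda consonant is licensed; onsets are limited to one consonant).
Inserting the epenthetic vowel yields /b/ → /ba/.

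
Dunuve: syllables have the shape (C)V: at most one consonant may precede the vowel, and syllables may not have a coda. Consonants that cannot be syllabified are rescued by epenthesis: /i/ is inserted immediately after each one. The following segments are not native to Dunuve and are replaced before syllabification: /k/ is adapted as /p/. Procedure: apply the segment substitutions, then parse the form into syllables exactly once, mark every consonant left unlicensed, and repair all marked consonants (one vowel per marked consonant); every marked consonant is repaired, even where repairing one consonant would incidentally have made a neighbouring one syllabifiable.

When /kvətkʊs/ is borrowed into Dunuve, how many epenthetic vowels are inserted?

After substitution the input is /pvətpʊs/.
The unsyllabifiable consonants are /p/, /t/, /s/; each receives one epenthetic vowel.

3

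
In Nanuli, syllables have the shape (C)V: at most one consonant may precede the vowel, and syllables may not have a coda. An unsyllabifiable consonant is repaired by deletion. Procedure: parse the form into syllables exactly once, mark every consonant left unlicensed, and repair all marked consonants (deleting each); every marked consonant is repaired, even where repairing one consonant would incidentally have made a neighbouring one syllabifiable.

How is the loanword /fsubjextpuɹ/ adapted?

sujepu

Syllabifying with onset maximization leaves /f/, /b/, /x/, /t/, /ɹ/ stranded (no codas are permitted; onsets are limited to one consonant).
Each unlicensed consonant is deleted: /f/, /b/, /x/, /t/, /ɹ/.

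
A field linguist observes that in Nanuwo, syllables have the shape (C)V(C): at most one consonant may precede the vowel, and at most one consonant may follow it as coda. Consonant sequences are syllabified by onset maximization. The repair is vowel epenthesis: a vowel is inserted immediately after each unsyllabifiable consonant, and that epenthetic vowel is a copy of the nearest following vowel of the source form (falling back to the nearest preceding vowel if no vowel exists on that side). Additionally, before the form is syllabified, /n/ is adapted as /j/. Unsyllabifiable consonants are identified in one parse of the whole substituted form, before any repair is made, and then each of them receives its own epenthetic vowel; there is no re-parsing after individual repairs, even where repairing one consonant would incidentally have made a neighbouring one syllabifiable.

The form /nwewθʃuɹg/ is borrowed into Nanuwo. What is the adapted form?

jewewθuʃuɹgu

Substitution: /n/ → /j/, giving /jwewθʃuɹg/.
Under (C)V(C), the unsyllabifiable consonants are /j/, /θ/, /g/ (at most one coda consonant is licensed; onsets are limited to one consonant).
Inserting the epenthetic vowel yields /j/ → /je/, /θ/ → /θu/, /g/ → /gu/.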